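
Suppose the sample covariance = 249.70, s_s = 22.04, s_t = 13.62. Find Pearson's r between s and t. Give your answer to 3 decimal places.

r = Cov(s,t) / (s_s · s_t) = 249.70 / (22.04 × 13.62)
  = 249.70 / 300.1848 ≈ 0.832

0.832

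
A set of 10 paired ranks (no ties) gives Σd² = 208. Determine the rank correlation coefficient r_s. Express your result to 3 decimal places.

ρ = 1 − 6Σd² / [n(n²−1)] = 1 − 6×208 / (10×99)
  = 1 − 1248/990 = 1 − 1.2606 ≈ -0.261

-0.261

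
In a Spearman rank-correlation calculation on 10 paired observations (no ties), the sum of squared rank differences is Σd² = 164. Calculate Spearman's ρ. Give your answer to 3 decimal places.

ρ = 1 − 6Σd² / [n(n²−1)] = 1 − 6×164 / (10×99)
  = 1 − 984/990 = 1 − 0.9939 ≈ 0.006

0.006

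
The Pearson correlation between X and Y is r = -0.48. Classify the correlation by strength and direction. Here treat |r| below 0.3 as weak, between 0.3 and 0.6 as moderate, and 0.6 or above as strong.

moderate negative

r = -0.48 < 0 so the relationship is negative.
|r| = 0.48, which falls in the moderate range.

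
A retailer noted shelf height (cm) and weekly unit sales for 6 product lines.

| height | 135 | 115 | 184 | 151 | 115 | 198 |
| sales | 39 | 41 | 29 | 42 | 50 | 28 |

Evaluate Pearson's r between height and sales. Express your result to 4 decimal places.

n = 6, Σx = 898, Σy = 229, Σx² = 140536, Σy² = 9091, Σxy = 32952
nΣxy − ΣxΣy = 197712 − 205642 = -7930
nΣx² − (Σx)² = 843216 − 806404 = 36812; nΣy² − (Σy)² = 54546 − 52441 = 2105
r = -7930 / √(36812 × 2105) = -7930 / 8802.7984 ≈ -0.9008

-0.9008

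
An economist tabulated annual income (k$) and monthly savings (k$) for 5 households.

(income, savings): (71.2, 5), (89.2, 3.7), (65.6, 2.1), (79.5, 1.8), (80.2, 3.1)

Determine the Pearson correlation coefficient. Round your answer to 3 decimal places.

n = 5, Σx = 385.7, Σy = 15.7, Σx² = 30081.73, Σy² = 55.95, Σxy = 1215.52
nΣxy − ΣxΣy = 6077.6 − 6055.49 = 22.11
nΣx² − (Σx)² = 150408.65 − 148764.49 = 1644.16; nΣy² − (Σy)² = 279.75 − 246.49 = 33.26
r = 22.11 / √(1644.16 × 33.26) = 22.11 / 233.8477 ≈ 0.095

0.095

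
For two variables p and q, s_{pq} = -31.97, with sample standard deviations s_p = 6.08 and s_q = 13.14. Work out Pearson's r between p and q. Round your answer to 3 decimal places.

-0.400

r = Cov(p,q) / (s_p · s_q) = -31.97 / (6.08 × 13.14)
  = -31.97 / 79.8912 ≈ -0.400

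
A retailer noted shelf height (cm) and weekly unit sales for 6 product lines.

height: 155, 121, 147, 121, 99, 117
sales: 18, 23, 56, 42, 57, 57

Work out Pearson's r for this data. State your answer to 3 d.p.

n = 6, Σx = 760, Σy = 253, Σx² = 98406, Σy² = 12251, Σxy = 31199
nΣxy − ΣxΣy = 187194 − 192280 = -5086
nΣx² − (Σx)² = 590436 − 577600 = 12836; nΣy² − (Σy)² = 73506 − 64009 = 9497
r = -5086 / √(12836 × 9497) = -5086 / 11040.9914 ≈ -0.461

-0.461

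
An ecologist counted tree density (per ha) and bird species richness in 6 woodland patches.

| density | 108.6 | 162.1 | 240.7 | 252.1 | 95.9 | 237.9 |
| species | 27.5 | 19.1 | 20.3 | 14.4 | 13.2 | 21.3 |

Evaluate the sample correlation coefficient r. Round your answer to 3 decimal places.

n = 6, Σx = 1097.3, Σy = 115.8, Σx² = 225354.49, Σy² = 2368.44, Σxy = 20932.21
nΣxy − ΣxΣy = 125593.26 − 127067.34 = -1474.08
nΣx² − (Σx)² = 1352126.94 − 1204067.29 = 148059.65; nΣy² − (Σy)² = 14210.64 − 13409.64 = 801
r = -1474.08 / √(148059.65 × 801) = -1474.08 / 10890.1689 ≈ -0.135

-0.135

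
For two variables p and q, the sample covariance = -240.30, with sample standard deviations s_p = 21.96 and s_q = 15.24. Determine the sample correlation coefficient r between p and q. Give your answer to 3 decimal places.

-0.718

r = Cov(p,q) / (s_p · s_q) = -240.30 / (21.96 × 15.24)
  = -240.30 / 334.6704 ≈ -0.718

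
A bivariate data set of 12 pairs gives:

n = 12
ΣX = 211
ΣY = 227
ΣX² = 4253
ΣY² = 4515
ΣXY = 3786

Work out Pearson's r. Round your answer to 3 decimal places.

r = (nΣXY − ΣXΣY) / √[(nΣX² − (ΣX)²)(nΣY² − (ΣY)²)]
Numerator: 12×3786 − 211×227 = -2465
Denominator: √[(51036 − 44521)(54180 − 51529)] = √[6515 × 2651] = 4155.8711
r = -2465 / 4155.8711 ≈ -0.593

-0.593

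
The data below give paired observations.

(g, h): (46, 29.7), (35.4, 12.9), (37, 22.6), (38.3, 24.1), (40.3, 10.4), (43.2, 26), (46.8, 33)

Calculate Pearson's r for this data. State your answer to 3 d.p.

0.730

n = 7, Σg = 287, Σh = 158.7, Σg² = 11885.62, Σh² = 4013.23, Σgh = 6668.81
nΣgh − ΣgΣh = 46681.67 − 45546.9 = 1134.77
nΣg² − (Σg)² = 83199.34 − 82369 = 830.34; nΣh² − (Σh)² = 28092.61 − 25185.69 = 2906.92
r = 1134.77 / √(830.34 × 2906.92) = 1134.77 / 1553.6190 ≈ 0.730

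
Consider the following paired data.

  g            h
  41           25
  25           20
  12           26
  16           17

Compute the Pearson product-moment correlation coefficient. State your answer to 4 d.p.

n = 4, Σg = 94, Σh = 88, Σg² = 2706, Σh² = 1990, Σgh = 2109
nΣgh − ΣgΣh = 8436 − 8272 = 164
nΣg² − (Σg)² = 10824 − 8836 = 1988; nΣh² − (Σh)² = 7960 − 7744 = 216
r = 164 / √(1988 × 216) = 164 / 655.2923 ≈ 0.2503

0.2503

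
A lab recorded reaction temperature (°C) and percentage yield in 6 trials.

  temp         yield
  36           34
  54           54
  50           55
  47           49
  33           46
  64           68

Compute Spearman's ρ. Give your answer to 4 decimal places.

Rank temp: 2, 5, 4, 3, 1, 6
Rank yield: 1, 4, 5, 3, 2, 6
d = rank(temp) − rank(yield): 1, 1, -1, 0, -1, 0; Σd² = 4
ρ = 1 − 6Σd² / [n(n²−1)] = 1 − 6×4 / (6×35) = 1 − 24/210 ≈ 0.8857

0.8857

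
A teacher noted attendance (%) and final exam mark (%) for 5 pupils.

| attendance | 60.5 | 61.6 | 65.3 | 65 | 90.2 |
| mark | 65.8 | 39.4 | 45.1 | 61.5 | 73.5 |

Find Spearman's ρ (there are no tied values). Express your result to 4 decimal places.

Rank attendance: 1, 2, 4, 3, 5
Rank mark: 4, 1, 2, 3, 5
d = rank(attendance) − rank(mark): -3, 1, 2, 0, 0; Σd² = 14
ρ = 1 − 6Σd² / [n(n²−1)] = 1 − 6×14 / (5×24) = 1 − 84/120 ≈ 0.3000

0.3000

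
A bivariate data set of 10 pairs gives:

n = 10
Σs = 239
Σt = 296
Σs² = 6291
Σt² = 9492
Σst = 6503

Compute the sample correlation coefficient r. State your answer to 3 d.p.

-0.879

r = (nΣst − ΣsΣt) / √[(nΣs² − (Σs)²)(nΣt² − (Σt)²)]
Numerator: 10×6503 − 239×296 = -5714
Denominator: √[(62910 − 57121)(94920 − 87616)] = √[5789 × 7304] = 6502.5269
r = -5714 / 6502.5269 ≈ -0.879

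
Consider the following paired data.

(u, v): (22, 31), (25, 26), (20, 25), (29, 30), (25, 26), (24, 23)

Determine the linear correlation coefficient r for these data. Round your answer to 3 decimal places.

n = 6, Σu = 145, Σv = 161, Σu² = 3551, Σv² = 4367, Σuv = 3904
nΣuv − ΣuΣv = 23424 − 23345 = 79
nΣu² − (Σu)² = 21306 − 21025 = 281; nΣv² − (Σv)² = 26202 − 25921 = 281
r = 79 / √(281 × 281) = 79 / 281.0000 ≈ 0.281

0.281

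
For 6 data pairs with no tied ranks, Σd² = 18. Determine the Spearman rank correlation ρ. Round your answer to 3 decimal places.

0.486

ρ = 1 − 6Σd² / [n(n²−1)] = 1 − 6×18 / (6×35)
  = 1 − 108/210 = 1 − 0.5143 ≈ 0.486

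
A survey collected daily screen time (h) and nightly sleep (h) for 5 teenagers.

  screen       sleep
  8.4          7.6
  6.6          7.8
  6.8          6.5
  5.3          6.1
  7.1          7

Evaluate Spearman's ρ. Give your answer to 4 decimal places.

0.4000

Rank screen: 5, 2, 3, 1, 4
Rank sleep: 4, 5, 2, 1, 3
d = rank(screen) − rank(sleep): 1, -3, 1, 0, 1; Σd² = 12
ρ = 1 − 6Σd² / [n(n²−1)] = 1 − 6×12 / (5×24) = 1 − 72/120 ≈ 0.4000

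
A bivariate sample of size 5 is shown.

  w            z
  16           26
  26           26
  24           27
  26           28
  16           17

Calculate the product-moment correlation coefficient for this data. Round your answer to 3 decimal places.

n = 5, Σw = 108, Σz = 124, Σw² = 2440, Σz² = 3154, Σwz = 2740
nΣwz − ΣwΣz = 13700 − 13392 = 308
nΣw² − (Σw)² = 12200 − 11664 = 536; nΣz² − (Σz)² = 15770 − 15376 = 394
r = 308 / √(536 × 394) = 308 / 459.5476 ≈ 0.670

0.670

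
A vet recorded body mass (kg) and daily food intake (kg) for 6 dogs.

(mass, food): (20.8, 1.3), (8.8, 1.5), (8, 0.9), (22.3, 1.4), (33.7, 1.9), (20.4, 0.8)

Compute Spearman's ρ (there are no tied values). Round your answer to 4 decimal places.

Rank mass: 4, 2, 1, 5, 6, 3
Rank food: 3, 5, 2, 4, 6, 1
d = rank(mass) − rank(food): 1, -3, -1, 1, 0, 2; Σd² = 16
ρ = 1 − 6Σd² / [n(n²−1)] = 1 − 6×16 / (6×35) = 1 − 96/210 ≈ 0.5429

0.5429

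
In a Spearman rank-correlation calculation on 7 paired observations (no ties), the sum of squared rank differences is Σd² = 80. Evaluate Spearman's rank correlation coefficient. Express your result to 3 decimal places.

ρ = 1 − 6Σd² / [n(n²−1)] = 1 − 6×80 / (7×48)
  = 1 − 480/336 = 1 − 1.4286 ≈ -0.429

-0.429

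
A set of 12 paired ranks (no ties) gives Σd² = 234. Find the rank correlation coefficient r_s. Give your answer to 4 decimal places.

ρ = 1 − 6Σd² / [n(n²−1)] = 1 − 6×234 / (12×143)
  = 1 − 1404/1716 = 1 − 0.81818 ≈ 0.1818

0.1818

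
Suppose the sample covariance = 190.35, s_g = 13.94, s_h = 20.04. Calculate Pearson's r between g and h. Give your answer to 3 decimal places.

0.681

r = Cov(g,h) / (s_g · s_h) = 190.35 / (13.94 × 20.04)
  = 190.35 / 279.3576 ≈ 0.681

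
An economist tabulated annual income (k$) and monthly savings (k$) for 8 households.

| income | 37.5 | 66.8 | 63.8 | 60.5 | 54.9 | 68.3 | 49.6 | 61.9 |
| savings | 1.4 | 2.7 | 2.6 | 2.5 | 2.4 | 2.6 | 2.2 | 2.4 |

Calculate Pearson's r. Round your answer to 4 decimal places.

0.9488

n = 8, Σx = 463.3, Σy = 18.8, Σx² = 27569.85, Σy² = 45.38, Σxy = 1117.01
nΣxy − ΣxΣy = 8936.08 − 8710.04 = 226.04
nΣx² − (Σx)² = 220558.8 − 214646.89 = 5911.91; nΣy² − (Σy)² = 363.04 − 353.44 = 9.6
r = 226.04 / √(5911.91 × 9.6) = 226.04 / 238.2317 ≈ 0.9488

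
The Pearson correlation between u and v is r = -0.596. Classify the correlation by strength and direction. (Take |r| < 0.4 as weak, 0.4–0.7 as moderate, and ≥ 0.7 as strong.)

r = -0.596 < 0 so the relationship is negative.
|r| = 0.596, which falls in the moderate range.

moderate negative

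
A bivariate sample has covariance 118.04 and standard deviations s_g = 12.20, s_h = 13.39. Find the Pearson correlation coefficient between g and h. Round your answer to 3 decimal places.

r = Cov(g,h) / (s_g · s_h) = 118.04 / (12.20 × 13.39)
  = 118.04 / 163.3580 ≈ 0.723

0.723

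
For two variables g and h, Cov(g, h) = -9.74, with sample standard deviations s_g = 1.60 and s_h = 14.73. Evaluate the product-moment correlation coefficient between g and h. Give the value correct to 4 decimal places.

r = Cov(g,h) / (s_g · s_h) = -9.74 / (1.60 × 14.73)
  = -9.74 / 23.5680 ≈ -0.4133

-0.4133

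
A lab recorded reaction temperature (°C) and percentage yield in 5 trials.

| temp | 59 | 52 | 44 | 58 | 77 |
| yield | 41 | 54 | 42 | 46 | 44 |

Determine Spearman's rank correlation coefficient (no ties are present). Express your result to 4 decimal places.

Rank temp: 4, 2, 1, 3, 5
Rank yield: 1, 5, 2, 4, 3
d = rank(temp) − rank(yield): 3, -3, -1, -1, 2; Σd² = 24
ρ = 1 − 6Σd² / [n(n²−1)] = 1 − 6×24 / (5×24) = 1 − 144/120 ≈ -0.2000

-0.2000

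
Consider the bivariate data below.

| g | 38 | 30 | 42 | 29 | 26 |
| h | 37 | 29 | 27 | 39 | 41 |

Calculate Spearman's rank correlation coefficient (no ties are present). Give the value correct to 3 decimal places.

Rank g: 4, 3, 5, 2, 1
Rank h: 3, 2, 1, 4, 5
d = rank(g) − rank(h): 1, 1, 4, -2, -4; Σd² = 38
ρ = 1 − 6Σd² / [n(n²−1)] = 1 − 6×38 / (5×24) = 1 − 228/120 ≈ -0.900

-0.900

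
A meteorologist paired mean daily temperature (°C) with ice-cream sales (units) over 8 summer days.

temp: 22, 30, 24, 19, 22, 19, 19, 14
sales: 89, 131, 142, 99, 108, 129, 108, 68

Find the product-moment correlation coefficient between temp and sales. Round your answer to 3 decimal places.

n = 8, Σx = 169, Σy = 874, Σx² = 3723, Σy² = 99640, Σxy = 19008
nΣxy − ΣxΣy = 152064 − 147706 = 4358
nΣx² − (Σx)² = 29784 − 28561 = 1223; nΣy² − (Σy)² = 797120 − 763876 = 33244
r = 4358 / √(1223 × 33244) = 4358 / 6376.3165 ≈ 0.683

0.683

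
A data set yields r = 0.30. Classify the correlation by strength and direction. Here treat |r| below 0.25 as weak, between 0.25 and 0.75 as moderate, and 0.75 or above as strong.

r = 0.30 > 0 so the relationship is positive.
|r| = 0.30, which falls in the moderate range.

moderate positive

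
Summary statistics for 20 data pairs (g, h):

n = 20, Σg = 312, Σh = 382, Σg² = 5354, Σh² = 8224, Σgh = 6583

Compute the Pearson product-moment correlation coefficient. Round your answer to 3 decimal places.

0.928

r = (nΣgh − ΣgΣh) / √[(nΣg² − (Σg)²)(nΣh² − (Σh)²)]
Numerator: 20×6583 − 312×382 = 12476
Denominator: √[(107080 − 97344)(164480 − 145924)] = √[9736 × 18556] = 13441.0273
r = 12476 / 13441.0273 ≈ 0.928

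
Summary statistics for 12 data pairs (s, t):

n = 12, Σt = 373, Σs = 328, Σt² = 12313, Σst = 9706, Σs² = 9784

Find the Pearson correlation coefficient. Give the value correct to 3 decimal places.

-0.638

r = (nΣst − ΣsΣt) / √[(nΣs² − (Σs)²)(nΣt² − (Σt)²)]
Numerator: 12×9706 − 328×373 = -5872
Denominator: √[(117408 − 107584)(147756 − 139129)] = √[9824 × 8627] = 9206.0658
r = -5872 / 9206.0658 ≈ -0.638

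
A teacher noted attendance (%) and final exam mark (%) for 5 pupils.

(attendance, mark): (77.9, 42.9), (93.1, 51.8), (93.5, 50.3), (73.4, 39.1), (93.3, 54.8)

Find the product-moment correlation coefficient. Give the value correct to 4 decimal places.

n = 5, Σx = 431.2, Σy = 238.9, Σx² = 37570.72, Σy² = 11585.59, Σxy = 20850.32
nΣxy − ΣxΣy = 104251.6 − 103013.68 = 1237.92
nΣx² − (Σx)² = 187853.6 − 185933.44 = 1920.16; nΣy² − (Σy)² = 57927.95 − 57073.21 = 854.74
r = 1237.92 / √(1920.16 × 854.74) = 1237.92 / 1281.1079 ≈ 0.9663

0.9663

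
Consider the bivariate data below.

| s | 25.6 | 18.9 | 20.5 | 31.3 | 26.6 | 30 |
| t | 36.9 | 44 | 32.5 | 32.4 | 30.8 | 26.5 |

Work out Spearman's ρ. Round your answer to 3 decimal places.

Rank s: 3, 1, 2, 6, 4, 5
Rank t: 5, 6, 4, 3, 2, 1
d = rank(s) − rank(t): -2, -5, -2, 3, 2, 4; Σd² = 62
ρ = 1 − 6Σd² / [n(n²−1)] = 1 − 6×62 / (6×35) = 1 − 372/210 ≈ -0.771

-0.771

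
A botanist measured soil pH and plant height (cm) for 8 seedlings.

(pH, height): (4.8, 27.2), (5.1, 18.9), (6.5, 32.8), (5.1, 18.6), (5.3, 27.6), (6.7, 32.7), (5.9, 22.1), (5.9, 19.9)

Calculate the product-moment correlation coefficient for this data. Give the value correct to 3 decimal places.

0.583

n = 8, Σx = 45.3, Σy = 199.8, Σx² = 259.91, Σy² = 5234.32, Σxy = 1148.18
nΣxy − ΣxΣy = 9185.44 − 9050.94 = 134.5
nΣx² − (Σx)² = 2079.28 − 2052.09 = 27.19; nΣy² − (Σy)² = 41874.56 − 39920.04 = 1954.52
r = 134.5 / √(27.19 × 1954.52) = 134.5 / 230.5285 ≈ 0.583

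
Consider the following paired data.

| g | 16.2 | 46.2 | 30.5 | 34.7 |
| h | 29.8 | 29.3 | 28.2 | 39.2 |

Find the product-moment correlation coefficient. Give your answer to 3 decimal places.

n = 4, Σg = 127.6, Σh = 126.5, Σg² = 4531.22, Σh² = 4078.41, Σgh = 4056.76
nΣgh − ΣgΣh = 16227.04 − 16141.4 = 85.64
nΣg² − (Σg)² = 18124.88 − 16281.76 = 1843.12; nΣh² − (Σh)² = 16313.64 − 16002.25 = 311.39
r = 85.64 / √(1843.12 × 311.39) = 85.64 / 757.5811 ≈ 0.113

0.113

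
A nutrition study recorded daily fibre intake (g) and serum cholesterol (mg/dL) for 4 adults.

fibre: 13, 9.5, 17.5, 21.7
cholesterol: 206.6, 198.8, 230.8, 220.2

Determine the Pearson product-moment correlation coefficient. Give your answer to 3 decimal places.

n = 4, Σx = 61.7, Σy = 856.4, Σx² = 1036.39, Σy² = 183961.68, Σxy = 13391.74
nΣxy − ΣxΣy = 53566.96 − 52839.88 = 727.08
nΣx² − (Σx)² = 4145.56 − 3806.89 = 338.67; nΣy² − (Σy)² = 735846.72 − 733420.96 = 2425.76
r = 727.08 / √(338.67 × 2425.76) = 727.08 / 906.3841 ≈ 0.802

0.802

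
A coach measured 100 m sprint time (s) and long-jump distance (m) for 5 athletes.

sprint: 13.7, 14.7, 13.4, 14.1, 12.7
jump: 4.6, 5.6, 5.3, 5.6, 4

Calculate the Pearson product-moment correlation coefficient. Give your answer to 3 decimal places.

0.831

n = 5, Σx = 68.6, Σy = 25.1, Σx² = 943.44, Σy² = 127.97, Σxy = 346.12
nΣxy − ΣxΣy = 1730.6 − 1721.86 = 8.74
nΣx² − (Σx)² = 4717.2 − 4705.96 = 11.24; nΣy² − (Σy)² = 639.85 − 630.01 = 9.84
r = 8.74 / √(11.24 × 9.84) = 8.74 / 10.5167 ≈ 0.831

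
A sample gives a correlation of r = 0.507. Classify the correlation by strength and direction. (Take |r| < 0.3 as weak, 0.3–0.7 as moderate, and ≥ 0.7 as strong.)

moderate positive

r = 0.507 > 0 so the relationship is positive.
|r| = 0.507, which falls in the moderate range.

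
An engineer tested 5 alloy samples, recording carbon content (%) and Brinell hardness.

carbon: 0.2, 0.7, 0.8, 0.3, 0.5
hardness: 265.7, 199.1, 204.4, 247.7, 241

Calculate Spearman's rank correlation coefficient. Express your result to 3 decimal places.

-0.900

Rank carbon: 1, 4, 5, 2, 3
Rank hardness: 5, 1, 2, 4, 3
d = rank(carbon) − rank(hardness): -4, 3, 3, -2, 0; Σd² = 38
ρ = 1 − 6Σd² / [n(n²−1)] = 1 − 6×38 / (5×24) = 1 − 228/120 ≈ -0.900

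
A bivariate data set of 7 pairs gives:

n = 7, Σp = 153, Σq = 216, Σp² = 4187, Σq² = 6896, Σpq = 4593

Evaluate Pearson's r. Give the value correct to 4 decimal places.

-0.2905

r = (nΣpq − ΣpΣq) / √[(nΣp² − (Σp)²)(nΣq² − (Σq)²)]
Numerator: 7×4593 − 153×216 = -897
Denominator: √[(29309 − 23409)(48272 − 46656)] = √[5900 × 1616] = 3087.7824
r = -897 / 3087.7824 ≈ -0.2905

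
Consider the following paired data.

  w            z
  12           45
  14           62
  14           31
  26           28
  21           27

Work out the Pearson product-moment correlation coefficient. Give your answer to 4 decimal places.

n = 5, Σw = 87, Σz = 193, Σw² = 1653, Σz² = 8343, Σwz = 3137
nΣwz − ΣwΣz = 15685 − 16791 = -1106
nΣw² − (Σw)² = 8265 − 7569 = 696; nΣz² − (Σz)² = 41715 − 37249 = 4466
r = -1106 / √(696 × 4466) = -1106 / 1763.0474 ≈ -0.6273

-0.6273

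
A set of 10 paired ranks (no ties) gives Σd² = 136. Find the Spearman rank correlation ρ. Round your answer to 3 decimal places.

0.176

ρ = 1 − 6Σd² / [n(n²−1)] = 1 − 6×136 / (10×99)
  = 1 − 816/990 = 1 − 0.8242 ≈ 0.176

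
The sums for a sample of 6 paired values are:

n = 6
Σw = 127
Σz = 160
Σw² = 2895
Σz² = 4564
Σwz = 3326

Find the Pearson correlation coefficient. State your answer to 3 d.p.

-0.245

r = (nΣwz − ΣwΣz) / √[(nΣw² − (Σw)²)(nΣz² − (Σz)²)]
Numerator: 6×3326 − 127×160 = -364
Denominator: √[(17370 − 16129)(27384 − 25600)] = √[1241 × 1784] = 1487.9328
r = -364 / 1487.9328 ≈ -0.245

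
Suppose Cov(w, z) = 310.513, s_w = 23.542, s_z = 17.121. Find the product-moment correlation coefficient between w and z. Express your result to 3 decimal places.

0.770

r = Cov(w,z) / (s_w · s_z) = 310.513 / (23.542 × 17.121)
  = 310.513 / 403.0626 ≈ 0.770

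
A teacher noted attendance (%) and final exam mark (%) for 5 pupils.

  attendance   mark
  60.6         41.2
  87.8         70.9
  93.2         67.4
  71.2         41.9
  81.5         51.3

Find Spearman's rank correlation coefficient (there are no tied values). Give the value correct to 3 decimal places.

0.900

Rank attendance: 1, 4, 5, 2, 3
Rank mark: 1, 5, 4, 2, 3
d = rank(attendance) − rank(mark): 0, -1, 1, 0, 0; Σd² = 2
ρ = 1 − 6Σd² / [n(n²−1)] = 1 − 6×2 / (5×24) = 1 − 12/120 ≈ 0.900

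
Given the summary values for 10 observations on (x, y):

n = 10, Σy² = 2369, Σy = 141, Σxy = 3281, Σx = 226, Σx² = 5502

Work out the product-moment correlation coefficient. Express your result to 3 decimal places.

0.244

r = (nΣxy − ΣxΣy) / √[(nΣx² − (Σx)²)(nΣy² − (Σy)²)]
Numerator: 10×3281 − 226×141 = 944
Denominator: √[(55020 − 51076)(23690 − 19881)] = √[3944 × 3809] = 3875.9123
r = 944 / 3875.9123 ≈ 0.244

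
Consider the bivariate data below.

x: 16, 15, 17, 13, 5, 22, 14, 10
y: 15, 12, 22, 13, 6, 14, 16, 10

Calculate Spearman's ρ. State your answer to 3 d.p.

0.714

Rank x: 6, 5, 7, 3, 1, 8, 4, 2
Rank y: 6, 3, 8, 4, 1, 5, 7, 2
d = rank(x) − rank(y): 0, 2, -1, -1, 0, 3, -3, 0; Σd² = 24
ρ = 1 − 6Σd² / [n(n²−1)] = 1 − 6×24 / (8×63) = 1 − 144/504 ≈ 0.714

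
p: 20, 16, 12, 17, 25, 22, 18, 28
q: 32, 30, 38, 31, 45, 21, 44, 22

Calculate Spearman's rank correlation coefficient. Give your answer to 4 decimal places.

Rank p: 5, 2, 1, 3, 7, 6, 4, 8
Rank q: 5, 3, 6, 4, 8, 1, 7, 2
d = rank(p) − rank(q): 0, -1, -5, -1, -1, 5, -3, 6; Σd² = 98
ρ = 1 − 6Σd² / [n(n²−1)] = 1 − 6×98 / (8×63) = 1 − 588/504 ≈ -0.1667

-0.1667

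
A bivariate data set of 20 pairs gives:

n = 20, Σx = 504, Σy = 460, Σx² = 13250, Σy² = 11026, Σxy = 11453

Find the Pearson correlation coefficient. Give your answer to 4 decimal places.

r = (nΣxy − ΣxΣy) / √[(nΣx² − (Σx)²)(nΣy² − (Σy)²)]
Numerator: 20×11453 − 504×460 = -2780
Denominator: √[(265000 − 254016)(220520 − 211600)] = √[10984 × 8920] = 9898.3473
r = -2780 / 9898.3473 ≈ -0.2809

-0.2809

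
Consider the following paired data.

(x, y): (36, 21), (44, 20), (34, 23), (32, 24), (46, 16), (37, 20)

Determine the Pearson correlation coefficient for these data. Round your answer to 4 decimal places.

n = 6, Σx = 229, Σy = 124, Σx² = 8897, Σy² = 2602, Σxy = 4662
nΣxy − ΣxΣy = 27972 − 28396 = -424
nΣx² − (Σx)² = 53382 − 52441 = 941; nΣy² − (Σy)² = 15612 − 15376 = 236
r = -424 / √(941 × 236) = -424 / 471.2494 ≈ -0.8997

-0.8997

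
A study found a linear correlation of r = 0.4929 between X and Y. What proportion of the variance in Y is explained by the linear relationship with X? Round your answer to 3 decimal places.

r² = (0.4929)² = 0.243

0.243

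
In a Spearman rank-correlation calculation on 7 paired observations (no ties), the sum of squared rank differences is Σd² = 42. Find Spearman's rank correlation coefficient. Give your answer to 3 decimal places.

ρ = 1 − 6Σd² / [n(n²−1)] = 1 − 6×42 / (7×48)
  = 1 − 252/336 = 1 − 0.7500 ≈ 0.250

0.250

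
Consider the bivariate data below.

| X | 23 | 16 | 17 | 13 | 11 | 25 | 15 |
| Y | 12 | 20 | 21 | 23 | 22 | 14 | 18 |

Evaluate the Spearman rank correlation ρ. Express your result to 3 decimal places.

Rank X: 6, 4, 5, 2, 1, 7, 3
Rank Y: 1, 4, 5, 7, 6, 2, 3
d = rank(X) − rank(Y): 5, 0, 0, -5, -5, 5, 0; Σd² = 100
ρ = 1 − 6Σd² / [n(n²−1)] = 1 − 6×100 / (7×48) = 1 − 600/336 ≈ -0.786

-0.786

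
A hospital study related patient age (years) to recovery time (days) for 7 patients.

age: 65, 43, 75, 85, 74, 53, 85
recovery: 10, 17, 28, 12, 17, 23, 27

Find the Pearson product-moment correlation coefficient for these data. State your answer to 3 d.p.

0.125

n = 7, Σx = 480, Σy = 134, Σx² = 34434, Σy² = 2864, Σxy = 9273
nΣxy − ΣxΣy = 64911 − 64320 = 591
nΣx² − (Σx)² = 241038 − 230400 = 10638; nΣy² − (Σy)² = 20048 − 17956 = 2092
r = 591 / √(10638 × 2092) = 591 / 4717.4883 ≈ 0.125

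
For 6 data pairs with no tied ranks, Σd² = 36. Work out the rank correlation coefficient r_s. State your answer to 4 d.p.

ρ = 1 − 6Σd² / [n(n²−1)] = 1 − 6×36 / (6×35)
  = 1 − 216/210 = 1 − 1.02857 ≈ -0.0286

-0.0286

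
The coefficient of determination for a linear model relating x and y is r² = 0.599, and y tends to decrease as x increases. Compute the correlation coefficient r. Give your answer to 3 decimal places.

-0.774

|r| = √0.599 = 0.774
The association is negative, so r = −0.774.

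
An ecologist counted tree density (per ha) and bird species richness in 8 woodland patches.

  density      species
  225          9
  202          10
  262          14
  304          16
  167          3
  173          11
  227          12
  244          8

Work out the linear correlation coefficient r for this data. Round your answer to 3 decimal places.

0.743

n = 8, Σx = 1804, Σy = 83, Σx² = 421372, Σy² = 971, Σxy = 19657
nΣxy − ΣxΣy = 157256 − 149732 = 7524
nΣx² − (Σx)² = 3370976 − 3254416 = 116560; nΣy² − (Σy)² = 7768 − 6889 = 879
r = 7524 / √(116560 × 879) = 7524 / 10122.0670 ≈ 0.743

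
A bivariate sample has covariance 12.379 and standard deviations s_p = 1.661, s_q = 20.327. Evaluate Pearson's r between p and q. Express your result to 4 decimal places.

r = Cov(p,q) / (s_p · s_q) = 12.379 / (1.661 × 20.327)
  = 12.379 / 33.7631 ≈ 0.3666

0.3666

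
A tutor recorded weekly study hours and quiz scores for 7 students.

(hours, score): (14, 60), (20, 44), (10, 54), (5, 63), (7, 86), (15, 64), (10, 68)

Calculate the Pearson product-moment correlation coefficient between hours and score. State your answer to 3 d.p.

-0.660

n = 7, Σx = 81, Σy = 439, Σx² = 1095, Σy² = 28537, Σxy = 4817
nΣxy − ΣxΣy = 33719 − 35559 = -1840
nΣx² − (Σx)² = 7665 − 6561 = 1104; nΣy² − (Σy)² = 199759 − 192721 = 7038
r = -1840 / √(1104 × 7038) = -1840 / 2787.4634 ≈ -0.660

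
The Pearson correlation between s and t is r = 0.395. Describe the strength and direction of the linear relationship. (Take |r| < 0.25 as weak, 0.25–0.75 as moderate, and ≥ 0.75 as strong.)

moderate positive

r = 0.395 > 0 so the relationship is positive.
|r| = 0.395, which falls in the moderate range.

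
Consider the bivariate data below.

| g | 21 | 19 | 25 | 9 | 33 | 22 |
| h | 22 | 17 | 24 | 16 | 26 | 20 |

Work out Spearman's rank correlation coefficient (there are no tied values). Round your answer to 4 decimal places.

Rank g: 3, 2, 5, 1, 6, 4
Rank h: 4, 2, 5, 1, 6, 3
d = rank(g) − rank(h): -1, 0, 0, 0, 0, 1; Σd² = 2
ρ = 1 − 6Σd² / [n(n²−1)] = 1 − 6×2 / (6×35) = 1 − 12/210 ≈ 0.9429

0.9429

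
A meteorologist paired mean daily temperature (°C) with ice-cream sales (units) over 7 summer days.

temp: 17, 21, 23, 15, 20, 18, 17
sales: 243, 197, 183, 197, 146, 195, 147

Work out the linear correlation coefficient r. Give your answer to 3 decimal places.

-0.213

n = 7, Σx = 131, Σy = 1308, Σx² = 2497, Σy² = 251106, Σxy = 24361
nΣxy − ΣxΣy = 170527 − 171348 = -821
nΣx² − (Σx)² = 17479 − 17161 = 318; nΣy² − (Σy)² = 1757742 − 1710864 = 46878
r = -821 / √(318 × 46878) = -821 / 3860.9848 ≈ -0.213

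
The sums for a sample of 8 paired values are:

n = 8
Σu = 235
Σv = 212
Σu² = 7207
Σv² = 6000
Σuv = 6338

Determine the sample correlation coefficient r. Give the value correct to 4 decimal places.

0.3243

r = (nΣuv − ΣuΣv) / √[(nΣu² − (Σu)²)(nΣv² − (Σv)²)]
Numerator: 8×6338 − 235×212 = 884
Denominator: √[(57656 − 55225)(48000 − 44944)] = √[2431 × 3056] = 2725.6441
r = 884 / 2725.6441 ≈ 0.3243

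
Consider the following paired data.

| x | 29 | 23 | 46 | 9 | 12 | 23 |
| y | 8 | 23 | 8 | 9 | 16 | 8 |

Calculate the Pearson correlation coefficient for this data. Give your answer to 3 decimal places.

-0.286

n = 6, Σx = 142, Σy = 72, Σx² = 4240, Σy² = 1058, Σxy = 1586
nΣxy − ΣxΣy = 9516 − 10224 = -708
nΣx² − (Σx)² = 25440 − 20164 = 5276; nΣy² − (Σy)² = 6348 − 5184 = 1164
r = -708 / √(5276 × 1164) = -708 / 2478.1574 ≈ -0.286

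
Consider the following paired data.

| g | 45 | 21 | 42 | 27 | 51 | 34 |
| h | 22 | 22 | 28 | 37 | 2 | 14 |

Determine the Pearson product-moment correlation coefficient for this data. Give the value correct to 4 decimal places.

-0.5545

n = 6, Σg = 220, Σh = 125, Σg² = 8716, Σh² = 3321, Σgh = 4205
nΣgh − ΣgΣh = 25230 − 27500 = -2270
nΣg² − (Σg)² = 52296 − 48400 = 3896; nΣh² − (Σh)² = 19926 − 15625 = 4301
r = -2270 / √(3896 × 4301) = -2270 / 4093.4944 ≈ -0.5545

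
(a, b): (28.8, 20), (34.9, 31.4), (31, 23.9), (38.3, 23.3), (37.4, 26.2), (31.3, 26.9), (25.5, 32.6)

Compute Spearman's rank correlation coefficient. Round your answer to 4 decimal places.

Rank a: 2, 5, 3, 7, 6, 4, 1
Rank b: 1, 6, 3, 2, 4, 5, 7
d = rank(a) − rank(b): 1, -1, 0, 5, 2, -1, -6; Σd² = 68
ρ = 1 − 6Σd² / [n(n²−1)] = 1 − 6×68 / (7×48) = 1 − 408/336 ≈ -0.2143

-0.2143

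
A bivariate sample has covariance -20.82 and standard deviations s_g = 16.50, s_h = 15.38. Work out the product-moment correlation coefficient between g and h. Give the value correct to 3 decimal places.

-0.082

r = Cov(g,h) / (s_g · s_h) = -20.82 / (16.50 × 15.38)
  = -20.82 / 253.7700 ≈ -0.082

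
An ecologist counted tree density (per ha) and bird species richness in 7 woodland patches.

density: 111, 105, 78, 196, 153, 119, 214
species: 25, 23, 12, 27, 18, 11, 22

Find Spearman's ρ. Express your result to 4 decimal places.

Rank density: 3, 2, 1, 6, 5, 4, 7
Rank species: 6, 5, 2, 7, 3, 1, 4
d = rank(density) − rank(species): -3, -3, -1, -1, 2, 3, 3; Σd² = 42
ρ = 1 − 6Σd² / [n(n²−1)] = 1 − 6×42 / (7×48) = 1 − 252/336 ≈ 0.2500

0.2500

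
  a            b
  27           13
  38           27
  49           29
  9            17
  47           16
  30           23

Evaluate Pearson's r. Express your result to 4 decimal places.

n = 6, Σa = 200, Σb = 125, Σa² = 7764, Σb² = 2813, Σab = 4393
nΣab − ΣaΣb = 26358 − 25000 = 1358
nΣa² − (Σa)² = 46584 − 40000 = 6584; nΣb² − (Σb)² = 16878 − 15625 = 1253
r = 1358 / √(6584 × 1253) = 1358 / 2872.2382 ≈ 0.4728

0.4728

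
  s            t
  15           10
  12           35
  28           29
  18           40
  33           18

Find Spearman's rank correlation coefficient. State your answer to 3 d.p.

-0.200

Rank s: 2, 1, 4, 3, 5
Rank t: 1, 4, 3, 5, 2
d = rank(s) − rank(t): 1, -3, 1, -2, 3; Σd² = 24
ρ = 1 − 6Σd² / [n(n²−1)] = 1 − 6×24 / (5×24) = 1 − 144/120 ≈ -0.200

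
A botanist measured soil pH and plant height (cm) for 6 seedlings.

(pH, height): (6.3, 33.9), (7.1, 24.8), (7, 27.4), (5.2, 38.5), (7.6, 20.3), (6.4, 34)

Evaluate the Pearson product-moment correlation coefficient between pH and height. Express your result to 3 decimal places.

-0.957

n = 6, Σx = 39.6, Σy = 178.9, Σx² = 264.86, Σy² = 5565.35, Σxy = 1153.53
nΣxy − ΣxΣy = 6921.18 − 7084.44 = -163.26
nΣx² − (Σx)² = 1589.16 − 1568.16 = 21; nΣy² − (Σy)² = 33392.1 − 32005.21 = 1386.89
r = -163.26 / √(21 × 1386.89) = -163.26 / 170.6596 ≈ -0.957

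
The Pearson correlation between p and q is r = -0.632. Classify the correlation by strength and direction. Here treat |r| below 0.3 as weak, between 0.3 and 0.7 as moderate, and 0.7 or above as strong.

moderate negative

r = -0.632 < 0 so the relationship is negative.
|r| = 0.632, which falls in the moderate range.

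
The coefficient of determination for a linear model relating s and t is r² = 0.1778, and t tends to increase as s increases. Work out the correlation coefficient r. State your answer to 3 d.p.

0.422

|r| = √0.1778 = 0.422
The association is positive, so r = 0.422.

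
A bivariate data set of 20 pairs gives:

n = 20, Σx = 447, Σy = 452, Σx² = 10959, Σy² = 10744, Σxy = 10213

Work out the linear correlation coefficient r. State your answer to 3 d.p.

0.155

r = (nΣxy − ΣxΣy) / √[(nΣx² − (Σx)²)(nΣy² − (Σy)²)]
Numerator: 20×10213 − 447×452 = 2216
Denominator: √[(219180 − 199809)(214880 − 204304)] = √[19371 × 10576] = 14313.2001
r = 2216 / 14313.2001 ≈ 0.155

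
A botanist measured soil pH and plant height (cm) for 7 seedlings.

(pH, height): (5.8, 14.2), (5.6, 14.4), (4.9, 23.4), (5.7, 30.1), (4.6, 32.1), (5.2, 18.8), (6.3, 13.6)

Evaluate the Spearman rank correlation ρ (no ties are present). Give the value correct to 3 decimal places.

-0.786

Rank pH: 6, 4, 2, 5, 1, 3, 7
Rank height: 2, 3, 5, 6, 7, 4, 1
d = rank(pH) − rank(height): 4, 1, -3, -1, -6, -1, 6; Σd² = 100
ρ = 1 − 6Σd² / [n(n²−1)] = 1 − 6×100 / (7×48) = 1 − 600/336 ≈ -0.786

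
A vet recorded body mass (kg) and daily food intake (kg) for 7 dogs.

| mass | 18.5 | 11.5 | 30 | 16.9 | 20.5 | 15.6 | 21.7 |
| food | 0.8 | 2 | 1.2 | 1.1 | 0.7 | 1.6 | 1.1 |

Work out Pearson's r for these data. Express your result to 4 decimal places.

-0.5067

n = 7, Σx = 134.7, Σy = 8.5, Σx² = 2794.61, Σy² = 11.55, Σxy = 155.57
nΣxy − ΣxΣy = 1088.99 − 1144.95 = -55.96
nΣx² − (Σx)² = 19562.27 − 18144.09 = 1418.18; nΣy² − (Σy)² = 80.85 − 72.25 = 8.6
r = -55.96 / √(1418.18 × 8.6) = -55.96 / 110.4371 ≈ -0.5067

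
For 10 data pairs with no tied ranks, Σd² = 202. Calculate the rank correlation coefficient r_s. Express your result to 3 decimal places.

ρ = 1 − 6Σd² / [n(n²−1)] = 1 − 6×202 / (10×99)
  = 1 − 1212/990 = 1 − 1.2242 ≈ -0.224

-0.224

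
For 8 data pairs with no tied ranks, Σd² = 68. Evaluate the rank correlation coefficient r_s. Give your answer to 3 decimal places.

ρ = 1 − 6Σd² / [n(n²−1)] = 1 − 6×68 / (8×63)
  = 1 − 408/504 = 1 − 0.8095 ≈ 0.190

0.190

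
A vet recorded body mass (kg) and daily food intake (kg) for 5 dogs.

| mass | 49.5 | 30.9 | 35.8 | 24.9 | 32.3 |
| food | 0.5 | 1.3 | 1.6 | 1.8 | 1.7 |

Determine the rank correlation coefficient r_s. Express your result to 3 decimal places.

Rank mass: 5, 2, 4, 1, 3
Rank food: 1, 2, 3, 5, 4
d = rank(mass) − rank(food): 4, 0, 1, -4, -1; Σd² = 34
ρ = 1 − 6Σd² / [n(n²−1)] = 1 − 6×34 / (5×24) = 1 − 204/120 ≈ -0.700

-0.700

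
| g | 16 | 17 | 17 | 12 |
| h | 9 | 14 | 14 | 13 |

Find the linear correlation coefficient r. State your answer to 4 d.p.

n = 4, Σg = 62, Σh = 50, Σg² = 978, Σh² = 642, Σgh = 776
nΣgh − ΣgΣh = 3104 − 3100 = 4
nΣg² − (Σg)² = 3912 − 3844 = 68; nΣh² − (Σh)² = 2568 − 2500 = 68
r = 4 / √(68 × 68) = 4 / 68.0000 ≈ 0.0588

0.0588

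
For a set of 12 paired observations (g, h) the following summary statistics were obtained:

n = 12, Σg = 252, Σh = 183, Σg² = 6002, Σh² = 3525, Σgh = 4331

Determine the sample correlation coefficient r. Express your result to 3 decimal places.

r = (nΣgh − ΣgΣh) / √[(nΣg² − (Σg)²)(nΣh² − (Σh)²)]
Numerator: 12×4331 − 252×183 = 5856
Denominator: √[(72024 − 63504)(42300 − 33489)] = √[8520 × 8811] = 8664.2784
r = 5856 / 8664.2784 ≈ 0.676

0.676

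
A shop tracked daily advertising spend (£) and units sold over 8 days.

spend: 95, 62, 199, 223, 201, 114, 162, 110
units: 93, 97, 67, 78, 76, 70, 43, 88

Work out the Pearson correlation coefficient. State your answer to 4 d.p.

n = 8, Σx = 1166, Σy = 612, Σx² = 193940, Σy² = 48900, Σxy = 85478
nΣxy − ΣxΣy = 683824 − 713592 = -29768
nΣx² − (Σx)² = 1551520 − 1359556 = 191964; nΣy² − (Σy)² = 391200 − 374544 = 16656
r = -29768 / √(191964 × 16656) = -29768 / 56545.1358 ≈ -0.5264

-0.5264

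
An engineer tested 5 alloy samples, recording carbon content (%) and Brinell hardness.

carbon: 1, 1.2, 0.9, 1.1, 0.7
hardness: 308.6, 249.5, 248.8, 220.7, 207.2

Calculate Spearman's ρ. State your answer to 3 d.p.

0.500

Rank carbon: 3, 5, 2, 4, 1
Rank hardness: 5, 4, 3, 2, 1
d = rank(carbon) − rank(hardness): -2, 1, -1, 2, 0; Σd² = 10
ρ = 1 − 6Σd² / [n(n²−1)] = 1 − 6×10 / (5×24) = 1 − 60/120 ≈ 0.500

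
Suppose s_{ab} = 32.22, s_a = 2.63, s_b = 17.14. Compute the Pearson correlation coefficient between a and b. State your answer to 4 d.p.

0.7148

r = Cov(a,b) / (s_a · s_b) = 32.22 / (2.63 × 17.14)
  = 32.22 / 45.0782 ≈ 0.7148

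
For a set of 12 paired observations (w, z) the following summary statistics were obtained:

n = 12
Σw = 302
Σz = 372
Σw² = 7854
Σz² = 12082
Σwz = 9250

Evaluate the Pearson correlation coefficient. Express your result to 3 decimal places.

-0.300

r = (nΣwz − ΣwΣz) / √[(nΣw² − (Σw)²)(nΣz² − (Σz)²)]
Numerator: 12×9250 − 302×372 = -1344
Denominator: √[(94248 − 91204)(144984 − 138384)] = √[3044 × 6600] = 4482.2316
r = -1344 / 4482.2316 ≈ -0.300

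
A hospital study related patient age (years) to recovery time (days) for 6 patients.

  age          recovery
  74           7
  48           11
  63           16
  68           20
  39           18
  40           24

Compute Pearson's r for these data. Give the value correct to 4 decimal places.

-0.5108

n = 6, Σx = 332, Σy = 96, Σx² = 19494, Σy² = 1726, Σxy = 5076
nΣxy − ΣxΣy = 30456 − 31872 = -1416
nΣx² − (Σx)² = 116964 − 110224 = 6740; nΣy² − (Σy)² = 10356 − 9216 = 1140
r = -1416 / √(6740 × 1140) = -1416 / 2771.9307 ≈ -0.5108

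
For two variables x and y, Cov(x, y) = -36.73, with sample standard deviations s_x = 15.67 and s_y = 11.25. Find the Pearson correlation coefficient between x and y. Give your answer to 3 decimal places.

r = Cov(x,y) / (s_x · s_y) = -36.73 / (15.67 × 11.25)
  = -36.73 / 176.2875 ≈ -0.208

-0.208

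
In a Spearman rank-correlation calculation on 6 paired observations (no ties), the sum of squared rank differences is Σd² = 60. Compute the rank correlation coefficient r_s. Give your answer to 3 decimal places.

-0.714

ρ = 1 − 6Σd² / [n(n²−1)] = 1 − 6×60 / (6×35)
  = 1 − 360/210 = 1 − 1.7143 ≈ -0.714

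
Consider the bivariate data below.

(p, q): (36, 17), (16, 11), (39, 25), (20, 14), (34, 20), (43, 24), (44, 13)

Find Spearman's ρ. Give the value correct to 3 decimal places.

0.393

Rank p: 4, 1, 5, 2, 3, 6, 7
Rank q: 4, 1, 7, 3, 5, 6, 2
d = rank(p) − rank(q): 0, 0, -2, -1, -2, 0, 5; Σd² = 34
ρ = 1 − 6Σd² / [n(n²−1)] = 1 − 6×34 / (7×48) = 1 − 204/336 ≈ 0.393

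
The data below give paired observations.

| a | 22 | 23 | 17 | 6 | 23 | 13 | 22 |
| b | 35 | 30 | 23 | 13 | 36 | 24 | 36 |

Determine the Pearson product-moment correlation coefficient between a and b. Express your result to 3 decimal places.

n = 7, Σa = 126, Σb = 197, Σa² = 2520, Σb² = 5991, Σab = 3861
nΣab − ΣaΣb = 27027 − 24822 = 2205
nΣa² − (Σa)² = 17640 − 15876 = 1764; nΣb² − (Σb)² = 41937 − 38809 = 3128
r = 2205 / √(1764 × 3128) = 2205 / 2348.9981 ≈ 0.939

0.939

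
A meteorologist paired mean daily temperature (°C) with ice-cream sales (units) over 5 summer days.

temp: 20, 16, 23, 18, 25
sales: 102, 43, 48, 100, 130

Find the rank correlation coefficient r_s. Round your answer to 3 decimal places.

Rank temp: 3, 1, 4, 2, 5
Rank sales: 4, 1, 2, 3, 5
d = rank(temp) − rank(sales): -1, 0, 2, -1, 0; Σd² = 6
ρ = 1 − 6Σd² / [n(n²−1)] = 1 − 6×6 / (5×24) = 1 − 36/120 ≈ 0.700

0.700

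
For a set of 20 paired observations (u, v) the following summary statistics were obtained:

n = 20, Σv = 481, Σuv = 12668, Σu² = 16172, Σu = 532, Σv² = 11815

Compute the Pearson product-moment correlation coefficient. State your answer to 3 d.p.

-0.179

r = (nΣuv − ΣuΣv) / √[(nΣu² − (Σu)²)(nΣv² − (Σv)²)]
Numerator: 20×12668 − 532×481 = -2532
Denominator: √[(323440 − 283024)(236300 − 231361)] = √[40416 × 4939] = 14128.5040
r = -2532 / 14128.5040 ≈ -0.179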